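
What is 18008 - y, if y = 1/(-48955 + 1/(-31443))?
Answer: 27719571555971/1539292066 ≈ 18008.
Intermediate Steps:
y = -31443/1539292066 (y = 1/(-48955 - 1/31443) = 1/(-1539292066/31443) = -31443/1539292066 ≈ -2.0427e-5)
18008 - y = 18008 - 1*(-31443/1539292066) = 18008 + 31443/1539292066 = 27719571555971/1539292066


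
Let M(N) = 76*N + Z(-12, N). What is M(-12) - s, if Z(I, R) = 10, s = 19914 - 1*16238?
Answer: -4578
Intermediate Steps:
s = 3676 (s = 19914 - 16238 = 3676)
M(N) = 10 + 76*N (M(N) = 76*N + 10 = 10 + 76*N)
M(-12) - s = (10 + 76*(-12)) - 1*3676 = (10 - 912) - 3676 = -902 - 3676 = -4578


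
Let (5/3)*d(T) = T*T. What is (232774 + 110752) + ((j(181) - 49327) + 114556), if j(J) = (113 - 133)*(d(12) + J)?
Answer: 403407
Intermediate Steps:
d(T) = 3*T²/5 (d(T) = 3*(T*T)/5 = 3*T²/5)
j(J) = -1728 - 20*J (j(J) = (113 - 133)*((⅗)*12² + J) = -20*((⅗)*144 + J) = -20*(432/5 + J) = -1728 - 20*J)
(232774 + 110752) + ((j(181) - 49327) + 114556) = (232774 + 110752) + (((-1728 - 20*181) - 49327) + 114556) = 343526 + (((-1728 - 3620) - 49327) + 114556) = 343526 + ((-5348 - 49327) + 114556) = 343526 + (-54675 + 114556) = 343526 + 59881 = 403407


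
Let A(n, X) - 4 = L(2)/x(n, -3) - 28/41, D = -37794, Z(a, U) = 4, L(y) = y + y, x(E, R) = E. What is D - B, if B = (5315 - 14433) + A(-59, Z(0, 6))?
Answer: -69375104/2419 ≈ -28679.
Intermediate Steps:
L(y) = 2*y
A(n, X) = 136/41 + 4/n (A(n, X) = 4 + ((2*2)/n - 28/41) = 4 + (4/n - 28*1/41) = 4 + (4/n - 28/41) = 4 + (-28/41 + 4/n) = 136/41 + 4/n)
B = -22048582/2419 (B = (5315 - 14433) + (136/41 + 4/(-59)) = -9118 + (136/41 + 4*(-1/59)) = -9118 + (136/41 - 4/59) = -9118 + 7860/2419 = -22048582/2419 ≈ -9114.8)
D - B = -37794 - 1*(-22048582/2419) = -37794 + 22048582/2419 = -69375104/2419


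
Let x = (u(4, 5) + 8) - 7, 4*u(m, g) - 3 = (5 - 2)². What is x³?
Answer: 64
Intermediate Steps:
u(m, g) = 3 (u(m, g) = ¾ + (5 - 2)²/4 = ¾ + (¼)*3² = ¾ + (¼)*9 = ¾ + 9/4 = 3)
x = 4 (x = (3 + 8) - 7 = 11 - 7 = 4)
x³ = 4³ = 64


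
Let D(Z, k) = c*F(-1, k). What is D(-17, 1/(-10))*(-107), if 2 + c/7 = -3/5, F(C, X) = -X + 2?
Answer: 204477/50 ≈ 4089.5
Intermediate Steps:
F(C, X) = 2 - X
c = -91/5 (c = -14 + 7*(-3/5) = -14 + 7*(-3*⅕) = -14 + 7*(-⅗) = -14 - 21/5 = -91/5 ≈ -18.200)
D(Z, k) = -182/5 + 91*k/5 (D(Z, k) = -91*(2 - k)/5 = -182/5 + 91*k/5)
D(-17, 1/(-10))*(-107) = (-182/5 + (91/5)/(-10))*(-107) = (-182/5 + (91/5)*(-⅒))*(-107) = (-182/5 - 91/50)*(-107) = -1911/50*(-107) = 204477/50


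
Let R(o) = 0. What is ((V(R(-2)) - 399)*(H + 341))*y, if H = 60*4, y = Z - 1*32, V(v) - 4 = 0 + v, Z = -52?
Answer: 19277580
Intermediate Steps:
V(v) = 4 + v (V(v) = 4 + (0 + v) = 4 + v)
y = -84 (y = -52 - 1*32 = -52 - 32 = -84)
H = 240
((V(R(-2)) - 399)*(H + 341))*y = (((4 + 0) - 399)*(240 + 341))*(-84) = ((4 - 399)*581)*(-84) = -395*581*(-84) = -229495*(-84) = 19277580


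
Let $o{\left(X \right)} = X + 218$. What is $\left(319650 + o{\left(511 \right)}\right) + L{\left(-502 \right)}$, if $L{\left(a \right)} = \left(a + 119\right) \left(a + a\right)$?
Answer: $704911$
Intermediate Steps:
$o{\left(X \right)} = 218 + X$
$L{\left(a \right)} = 2 a \left(119 + a\right)$ ($L{\left(a \right)} = \left(119 + a\right) 2 a = 2 a \left(119 + a\right)$)
$\left(319650 + o{\left(511 \right)}\right) + L{\left(-502 \right)} = \left(319650 + \left(218 + 511\right)\right) + 2 \left(-502\right) \left(119 - 502\right) = \left(319650 + 729\right) + 2 \left(-502\right) \left(-383\right) = 320379 + 384532 = 704911$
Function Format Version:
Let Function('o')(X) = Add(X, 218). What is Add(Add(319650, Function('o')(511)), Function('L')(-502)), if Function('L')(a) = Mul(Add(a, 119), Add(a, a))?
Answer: 704911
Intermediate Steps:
Function('o')(X) = Add(218, X)
Function('L')(a) = Mul(2, a, Add(119, a)) (Function('L')(a) = Mul(Add(119, a), Mul(2, a)) = Mul(2, a, Add(119, a)))
Add(Add(319650, Function('o')(511)), Function('L')(-502)) = Add(Add(319650, Add(218, 511)), Mul(2, -502, Add(119, -502))) = Add(Add(319650, 729), Mul(2, -502, -383)) = Add(320379, 384532) = 704911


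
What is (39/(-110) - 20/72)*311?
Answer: -97343/495 ≈ -196.65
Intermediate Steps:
(39/(-110) - 20/72)*311 = (39*(-1/110) - 20*1/72)*311 = (-39/110 - 5/18)*311 = -313/495*311 = -97343/495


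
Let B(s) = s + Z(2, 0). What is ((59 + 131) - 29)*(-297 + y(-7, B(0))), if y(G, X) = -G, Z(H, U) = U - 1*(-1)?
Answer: -46690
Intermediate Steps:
Z(H, U) = 1 + U (Z(H, U) = U + 1 = 1 + U)
B(s) = 1 + s (B(s) = s + (1 + 0) = s + 1 = 1 + s)
((59 + 131) - 29)*(-297 + y(-7, B(0))) = ((59 + 131) - 29)*(-297 - 1*(-7)) = (190 - 29)*(-297 + 7) = 161*(-290) = -46690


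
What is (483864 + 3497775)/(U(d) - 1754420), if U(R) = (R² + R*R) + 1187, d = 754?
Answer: -3981639/616201 ≈ -6.4616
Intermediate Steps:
U(R) = 1187 + 2*R² (U(R) = (R² + R²) + 1187 = 2*R² + 1187 = 1187 + 2*R²)
(483864 + 3497775)/(U(d) - 1754420) = (483864 + 3497775)/((1187 + 2*754²) - 1754420) = 3981639/((1187 + 2*568516) - 1754420) = 3981639/((1187 + 1137032) - 1754420) = 3981639/(1138219 - 1754420) = 3981639/(-616201) = 3981639*(-1/616201) = -3981639/616201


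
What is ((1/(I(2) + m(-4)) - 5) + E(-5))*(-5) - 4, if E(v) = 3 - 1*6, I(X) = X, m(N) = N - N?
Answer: 67/2 ≈ 33.500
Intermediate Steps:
m(N) = 0
E(v) = -3 (E(v) = 3 - 6 = -3)
((1/(I(2) + m(-4)) - 5) + E(-5))*(-5) - 4 = ((1/(2 + 0) - 5) - 3)*(-5) - 4 = ((1/2 - 5) - 3)*(-5) - 4 = ((½ - 5) - 3)*(-5) - 4 = (-9/2 - 3)*(-5) - 4 = -15/2*(-5) - 4 = 75/2 - 4 = 67/2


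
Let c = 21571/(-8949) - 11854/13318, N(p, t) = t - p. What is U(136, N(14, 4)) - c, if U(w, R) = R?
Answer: -399231898/59591391 ≈ -6.6995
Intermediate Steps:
c = -196682012/59591391 (c = 21571*(-1/8949) - 11854*1/13318 = -21571/8949 - 5927/6659 = -196682012/59591391 ≈ -3.3005)
U(136, N(14, 4)) - c = (4 - 1*14) - 1*(-196682012/59591391) = (4 - 14) + 196682012/59591391 = -10 + 196682012/59591391 = -399231898/59591391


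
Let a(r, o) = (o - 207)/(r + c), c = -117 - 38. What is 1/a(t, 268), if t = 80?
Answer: -75/61 ≈ -1.2295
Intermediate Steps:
c = -155
a(r, o) = (-207 + o)/(-155 + r) (a(r, o) = (o - 207)/(r - 155) = (-207 + o)/(-155 + r))
1/a(t, 268) = 1/((-207 + 268)/(-155 + 80)) = 1/(61/(-75)) = 1/(-1/75*61) = 1/(-61/75) = -75/61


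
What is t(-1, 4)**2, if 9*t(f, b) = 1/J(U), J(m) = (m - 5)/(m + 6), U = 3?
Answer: 1/4 ≈ 0.25000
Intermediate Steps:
J(m) = (-5 + m)/(6 + m)
t(f, b) = -1/2 (t(f, b) = 1/(9*(((-5 + 3)/(6 + 3)))) = 1/(9*((-2/9))) = 1/(9*(((1/9)*(-2)))) = 1/(9*(-2/9)) = (1/9)*(-9/2) = -1/2)
t(-1, 4)**2 = (-1/2)**2 = 1/4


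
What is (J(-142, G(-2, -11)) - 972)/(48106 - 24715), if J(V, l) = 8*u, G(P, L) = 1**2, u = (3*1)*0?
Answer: -108/2599 ≈ -0.041554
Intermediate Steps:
u = 0 (u = 3*0 = 0)
G(P, L) = 1
J(V, l) = 0 (J(V, l) = 8*0 = 0)
(J(-142, G(-2, -11)) - 972)/(48106 - 24715) = (0 - 972)/(48106 - 24715) = -972/23391 = -972*1/23391 = -108/2599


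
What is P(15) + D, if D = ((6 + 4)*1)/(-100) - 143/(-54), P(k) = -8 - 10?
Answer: -2086/135 ≈ -15.452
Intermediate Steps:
P(k) = -18
D = 344/135 (D = (10*1)*(-1/100) - 143*(-1/54) = 10*(-1/100) + 143/54 = -1/10 + 143/54 = 344/135 ≈ 2.5481)
P(15) + D = -18 + 344/135 = -2086/135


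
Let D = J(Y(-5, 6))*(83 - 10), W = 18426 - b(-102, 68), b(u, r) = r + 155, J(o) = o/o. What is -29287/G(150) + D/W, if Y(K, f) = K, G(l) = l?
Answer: -533100311/2730450 ≈ -195.24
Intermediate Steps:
J(o) = 1
b(u, r) = 155 + r
W = 18203 (W = 18426 - (155 + 68) = 18426 - 1*223 = 18426 - 223 = 18203)
D = 73 (D = 1*(83 - 10) = 1*73 = 73)
-29287/G(150) + D/W = -29287/150 + 73/18203 = -533100311/2730450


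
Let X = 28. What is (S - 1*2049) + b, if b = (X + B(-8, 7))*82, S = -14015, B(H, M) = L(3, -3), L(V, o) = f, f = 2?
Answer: -13604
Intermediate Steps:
L(V, o) = 2
B(H, M) = 2
b = 2460 (b = (28 + 2)*82 = 30*82 = 2460)
(S - 1*2049) + b = (-14015 - 1*2049) + 2460 = (-14015 - 2049) + 2460 = -16064 + 2460 = -13604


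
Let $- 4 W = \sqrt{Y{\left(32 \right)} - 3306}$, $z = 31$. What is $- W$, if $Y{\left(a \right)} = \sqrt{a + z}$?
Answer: $\frac{\sqrt{-3306 + 3 \sqrt{7}}}{4} \approx 14.357 i$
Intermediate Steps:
$Y{\left(a \right)} = \sqrt{31 + a}$ ($Y{\left(a \right)} = \sqrt{a + 31} = \sqrt{31 + a}$)
$W = - \frac{\sqrt{-3306 + 3 \sqrt{7}}}{4}$ ($W = - \frac{\sqrt{\sqrt{31 + 32} - 3306}}{4} = - \frac{\sqrt{\sqrt{63} - 3306}}{4} = - \frac{\sqrt{3 \sqrt{7} - 3306}}{4} = - \frac{\sqrt{-3306 + 3 \sqrt{7}}}{4} \approx - 14.357 i$)
$- W = - \frac{\left(-1\right) i \sqrt{3306 - 3 \sqrt{7}}}{4} = \frac{i \sqrt{3306 - 3 \sqrt{7}}}{4}$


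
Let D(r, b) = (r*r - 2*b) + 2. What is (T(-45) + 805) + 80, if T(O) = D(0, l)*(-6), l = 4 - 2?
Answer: 897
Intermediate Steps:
l = 2
D(r, b) = 2 + r**2 - 2*b (D(r, b) = (r**2 - 2*b) + 2 = 2 + r**2 - 2*b)
T(O) = 12 (T(O) = (2 + 0**2 - 2*2)*(-6) = (2 + 0 - 4)*(-6) = -2*(-6) = 12)
(T(-45) + 805) + 80 = (12 + 805) + 80 = 817 + 80 = 897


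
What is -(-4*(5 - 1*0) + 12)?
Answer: 8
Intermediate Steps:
-(-4*(5 - 1*0) + 12) = -(-4*(5 + 0) + 12) = -(-4*5 + 12) = -(-20 + 12) = -1*(-8) = 8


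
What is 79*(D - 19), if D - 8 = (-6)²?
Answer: 1975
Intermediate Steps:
D = 44 (D = 8 + (-6)² = 8 + 36 = 44)
79*(D - 19) = 79*(44 - 19) = 79*25 = 1975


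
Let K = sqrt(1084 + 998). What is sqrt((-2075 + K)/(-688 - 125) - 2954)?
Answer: sqrt(-1950815451 - 813*sqrt(2082))/813 ≈ 54.328*I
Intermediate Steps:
K = sqrt(2082) ≈ 45.629
sqrt((-2075 + K)/(-688 - 125) - 2954) = sqrt((-2075 + sqrt(2082))/(-688 - 125) - 2954) = sqrt((-2075 + sqrt(2082))/(-813) - 2954) = sqrt((-2075 + sqrt(2082))*(-1/813) - 2954) = sqrt((2075/813 - sqrt(2082)/813) - 2954) = sqrt(-2399527/813 - sqrt(2082)/813)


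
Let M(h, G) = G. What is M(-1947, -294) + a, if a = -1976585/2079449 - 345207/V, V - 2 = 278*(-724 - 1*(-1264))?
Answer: -92792855821045/312171042778 ≈ -297.25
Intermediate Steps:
V = 150122 (V = 2 + 278*(-724 - 1*(-1264)) = 2 + 278*(-724 + 1264) = 2 + 278*540 = 2 + 150120 = 150122)
a = -1014569244313/312171042778 (a = -1976585/2079449 - 345207/150122 = -1014569244313/312171042778 ≈ -3.2500)
M(-1947, -294) + a = -294 - 1014569244313/312171042778 = -92792855821045/312171042778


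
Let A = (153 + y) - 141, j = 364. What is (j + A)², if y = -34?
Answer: 116964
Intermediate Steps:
A = -22 (A = (153 - 34) - 141 = 119 - 141 = -22)
(j + A)² = (364 - 22)² = 342² = 116964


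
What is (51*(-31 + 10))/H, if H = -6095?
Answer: 1071/6095 ≈ 0.17572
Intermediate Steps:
(51*(-31 + 10))/H = (51*(-31 + 10))/(-6095) = (51*(-21))*(-1/6095) = -1071*(-1/6095) = 1071/6095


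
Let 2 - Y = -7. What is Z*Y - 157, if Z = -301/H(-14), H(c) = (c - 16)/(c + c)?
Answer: -13427/5 ≈ -2685.4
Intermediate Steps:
Y = 9 (Y = 2 - 1*(-7) = 2 + 7 = 9)
H(c) = (-16 + c)/(2*c) (H(c) = (-16 + c)/((2*c)) = (-16 + c)*(1/(2*c)) = (-16 + c)/(2*c))
Z = -4214/15 (Z = -301*(-28/(-16 - 14)) = -301/((½)*(-1/14)*(-30)) = -301/15/14 = -301*14/15 = -4214/15 ≈ -280.93)
Z*Y - 157 = -4214/15*9 - 157 = -12642/5 - 157 = -13427/5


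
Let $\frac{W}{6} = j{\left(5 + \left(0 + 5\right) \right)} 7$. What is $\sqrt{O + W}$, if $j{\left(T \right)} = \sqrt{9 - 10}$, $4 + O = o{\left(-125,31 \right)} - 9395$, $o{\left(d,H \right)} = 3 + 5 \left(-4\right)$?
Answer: $\sqrt{-9416 + 42 i} \approx 0.2164 + 97.036 i$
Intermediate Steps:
$o{\left(d,H \right)} = -17$ ($o{\left(d,H \right)} = 3 - 20 = -17$)
$O = -9416$ ($O = -4 - 9412 = -9416$)
$j{\left(T \right)} = i$ ($j{\left(T \right)} = \sqrt{-1} = i$)
$W = 42 i$ ($W = 6 i 7 = 6 \cdot 7 i = 42 i \approx 42.0 i$)
$\sqrt{O + W} = \sqrt{-9416 + 42 i}$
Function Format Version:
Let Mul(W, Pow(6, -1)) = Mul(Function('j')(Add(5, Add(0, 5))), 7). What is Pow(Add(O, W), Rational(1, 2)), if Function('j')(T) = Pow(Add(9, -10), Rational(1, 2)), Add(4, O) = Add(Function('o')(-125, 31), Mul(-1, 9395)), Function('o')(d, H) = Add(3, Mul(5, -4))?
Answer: Pow(Add(-9416, Mul(42, I)), Rational(1, 2)) ≈ Add(0.2164, Mul(97.036, I))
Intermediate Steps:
Function('o')(d, H) = -17 (Function('o')(d, H) = Add(3, -20) = -17)
O = -9416 (O = Add(-4, Add(-17, Mul(-1, 9395))) = Add(-4, Add(-17, -9395)) = Add(-4, -9412) = -9416)
Function('j')(T) = I (Function('j')(T) = Pow(-1, Rational(1, 2)) = I)
W = Mul(42, I) (W = Mul(6, Mul(I, 7)) = Mul(6, Mul(7, I)) = Mul(42, I) ≈ Mul(42.000, I))
Pow(Add(O, W), Rational(1, 2)) = Pow(Add(-9416, Mul(42, I)), Rational(1, 2))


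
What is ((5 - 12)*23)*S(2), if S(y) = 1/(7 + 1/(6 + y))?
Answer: -1288/57 ≈ -22.596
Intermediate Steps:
((5 - 12)*23)*S(2) = ((5 - 12)*23)*((6 + 2)/(43 + 7*2)) = (-7*23)*(8/(43 + 14)) = -161*8/57 = -1288/57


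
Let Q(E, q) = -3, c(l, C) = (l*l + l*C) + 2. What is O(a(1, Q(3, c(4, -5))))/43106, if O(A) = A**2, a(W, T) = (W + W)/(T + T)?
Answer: 1/387954 ≈ 2.5776e-6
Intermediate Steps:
c(l, C) = 2 + l**2 + C*l (c(l, C) = (l**2 + C*l) + 2 = 2 + l**2 + C*l)
a(W, T) = W/T (a(W, T) = (2*W)/((2*T)) = (2*W)*(1/(2*T)) = W/T)
O(a(1, Q(3, c(4, -5))))/43106 = (1/(-3))**2/43106 = (1*(-1/3))**2*(1/43106) = (-1/3)**2*(1/43106) = (1/9)*(1/43106) = 1/387954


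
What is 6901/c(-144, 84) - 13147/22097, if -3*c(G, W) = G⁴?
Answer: -1884475610501/3167101845504 ≈ -0.59502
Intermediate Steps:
c(G, W) = -G⁴/3
6901/c(-144, 84) - 13147/22097 = 6901/((-⅓*(-144)⁴)) - 13147/22097 = 6901/((-⅓*429981696)) - 13147*1/22097 = 6901/(-143327232) - 13147/22097 = 6901*(-1/143327232) - 13147/22097 = -6901/143327232 - 13147/22097 = -1884475610501/3167101845504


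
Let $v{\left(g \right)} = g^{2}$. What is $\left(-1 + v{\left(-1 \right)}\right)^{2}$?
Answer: $0$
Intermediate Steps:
$\left(-1 + v{\left(-1 \right)}\right)^{2} = \left(-1 + \left(-1\right)^{2}\right)^{2} = \left(-1 + 1\right)^{2} = 0^{2} = 0$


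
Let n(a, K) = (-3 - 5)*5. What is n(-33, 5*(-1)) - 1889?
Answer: -1929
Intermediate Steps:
n(a, K) = -40 (n(a, K) = -8*5 = -40)
n(-33, 5*(-1)) - 1889 = -40 - 1889 = -1929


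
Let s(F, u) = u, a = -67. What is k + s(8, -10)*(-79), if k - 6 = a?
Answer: 729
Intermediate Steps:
k = -61 (k = 6 - 67 = -61)
k + s(8, -10)*(-79) = -61 - 10*(-79) = -61 + 790 = 729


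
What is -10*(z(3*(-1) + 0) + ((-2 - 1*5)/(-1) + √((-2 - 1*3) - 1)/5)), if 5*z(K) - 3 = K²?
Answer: -94 - 2*I*√6 ≈ -94.0 - 4.899*I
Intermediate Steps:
z(K) = ⅗ + K²/5
-10*(z(3*(-1) + 0) + ((-2 - 1*5)/(-1) + √((-2 - 1*3) - 1)/5)) = -10*((⅗ + (3*(-1) + 0)²/5) + ((-2 - 1*5)/(-1) + √((-2 - 1*3) - 1)/5)) = -10*((⅗ + (-3 + 0)²/5) + ((-2 - 5)*(-1) + √((-2 - 3) - 1)*(⅕))) = -10*((⅗ + (⅕)*(-3)²) + (-7*(-1) + √(-5 - 1)*(⅕))) = -10*((⅗ + (⅕)*9) + (7 + √(-6)*(⅕))) = -10*((⅗ + 9/5) + (7 + (I*√6)*(⅕))) = -10*(12/5 + (7 + I*√6/5)) = -10*(47/5 + I*√6/5) = -94 - 2*I*√6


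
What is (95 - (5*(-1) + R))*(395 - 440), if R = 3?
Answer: -4365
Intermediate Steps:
(95 - (5*(-1) + R))*(395 - 440) = (95 - (5*(-1) + 3))*(395 - 440) = (95 - (-5 + 3))*(-45) = (95 - 1*(-2))*(-45) = (95 + 2)*(-45) = 97*(-45) = -4365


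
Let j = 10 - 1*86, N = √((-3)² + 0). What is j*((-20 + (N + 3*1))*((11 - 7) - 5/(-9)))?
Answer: 43624/9 ≈ 4847.1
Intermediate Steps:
N = 3 (N = √(9 + 0) = √9 = 3)
j = -76 (j = 10 - 86 = -76)
j*((-20 + (N + 3*1))*((11 - 7) - 5/(-9))) = -76*(-20 + (3 + 3*1))*((11 - 7) - 5/(-9)) = -76*(-20 + (3 + 3))*(4 - 5*(-⅑)) = -76*(-20 + 6)*(4 + 5/9) = -(-1064)*41/9 = -76*(-574/9) = 43624/9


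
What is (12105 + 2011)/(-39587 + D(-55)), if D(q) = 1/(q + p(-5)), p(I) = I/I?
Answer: -762264/2137699 ≈ -0.35658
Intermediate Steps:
p(I) = 1
D(q) = 1/(1 + q) (D(q) = 1/(q + 1) = 1/(1 + q))
(12105 + 2011)/(-39587 + D(-55)) = (12105 + 2011)/(-39587 + 1/(1 - 55)) = 14116/(-39587 + 1/(-54)) = 14116/(-39587 - 1/54) = 14116/(-2137699/54) = 14116*(-54/2137699) = -762264/2137699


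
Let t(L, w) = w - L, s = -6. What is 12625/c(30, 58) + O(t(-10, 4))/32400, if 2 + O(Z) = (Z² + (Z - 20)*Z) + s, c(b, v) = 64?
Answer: 25566041/129600 ≈ 197.27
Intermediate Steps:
O(Z) = -8 + Z² + Z*(-20 + Z) (O(Z) = -2 + ((Z² + (Z - 20)*Z) - 6) = -2 + ((Z² + (-20 + Z)*Z) - 6) = -2 + ((Z² + Z*(-20 + Z)) - 6) = -2 + (-6 + Z² + Z*(-20 + Z)) = -8 + Z² + Z*(-20 + Z))
12625/c(30, 58) + O(t(-10, 4))/32400 = 12625/64 + (-8 - 20*(4 - 1*(-10)) + 2*(4 - 1*(-10))²)/32400 = 12625*(1/64) + (-8 - 20*(4 + 10) + 2*(4 + 10)²)*(1/32400) = 12625/64 + (-8 - 20*14 + 2*14²)*(1/32400) = 12625/64 + (-8 - 280 + 2*196)*(1/32400) = 12625/64 + (-8 - 280 + 392)*(1/32400) = 12625/64 + 104*(1/32400) = 12625/64 + 13/4050 = 25566041/129600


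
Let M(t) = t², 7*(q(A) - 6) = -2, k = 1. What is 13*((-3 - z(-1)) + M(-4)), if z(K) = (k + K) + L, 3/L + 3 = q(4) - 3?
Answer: 611/2 ≈ 305.50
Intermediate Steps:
q(A) = 40/7 (q(A) = 6 + (⅐)*(-2) = 6 - 2/7 = 40/7)
L = -21/2 (L = 3/(-3 + (40/7 - 3)) = 3/(-3 + 19/7) = 3/(-2/7) = 3*(-7/2) = -21/2 ≈ -10.500)
z(K) = -19/2 + K (z(K) = (1 + K) - 21/2 = -19/2 + K)
13*((-3 - z(-1)) + M(-4)) = 13*((-3 - (-19/2 - 1)) + (-4)²) = 13*((-3 - 1*(-21/2)) + 16) = 13*((-3 + 21/2) + 16) = 13*(15/2 + 16) = 13*(47/2) = 611/2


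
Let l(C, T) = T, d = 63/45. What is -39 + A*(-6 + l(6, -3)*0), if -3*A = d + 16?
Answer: -21/5 ≈ -4.2000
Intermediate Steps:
d = 7/5 (d = 63*(1/45) = 7/5 ≈ 1.4000)
A = -29/5 (A = -(7/5 + 16)/3 = -⅓*87/5 = -29/5 ≈ -5.8000)
-39 + A*(-6 + l(6, -3)*0) = -39 - 29*(-6 - 3*0)/5 = -39 - 29*(-6 + 0)/5 = -39 - 29/5*(-6) = -39 + 174/5 = -21/5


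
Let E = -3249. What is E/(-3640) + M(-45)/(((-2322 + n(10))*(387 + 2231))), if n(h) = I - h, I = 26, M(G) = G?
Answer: 700525989/784824040 ≈ 0.89259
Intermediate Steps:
n(h) = 26 - h
E/(-3640) + M(-45)/(((-2322 + n(10))*(387 + 2231))) = -3249/(-3640) - 45*1/((-2322 + (26 - 1*10))*(387 + 2231)) = -3249*(-1/3640) - 45*1/(2618*(-2322 + (26 - 10))) = 3249/3640 - 45*1/(2618*(-2322 + 16)) = 3249/3640 - 45/((-2306*2618)) = 3249/3640 - 45/(-6037108) = 3249/3640 - 45*(-1/6037108) = 3249/3640 + 45/6037108 = 700525989/784824040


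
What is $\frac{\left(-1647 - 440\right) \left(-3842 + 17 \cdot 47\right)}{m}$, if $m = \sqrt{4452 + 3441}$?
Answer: $\frac{6350741 \sqrt{877}}{2631} \approx 71483.0$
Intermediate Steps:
$m = 3 \sqrt{877}$ ($m = \sqrt{7893} = 3 \sqrt{877} \approx 88.843$)
$\frac{\left(-1647 - 440\right) \left(-3842 + 17 \cdot 47\right)}{m} = \frac{\left(-1647 - 440\right) \left(-3842 + 17 \cdot 47\right)}{3 \sqrt{877}} = - 2087 \left(-3842 + 799\right) \frac{\sqrt{877}}{2631} = \left(-2087\right) \left(-3043\right) \frac{\sqrt{877}}{2631} = 6350741 \frac{\sqrt{877}}{2631} = \frac{6350741 \sqrt{877}}{2631}$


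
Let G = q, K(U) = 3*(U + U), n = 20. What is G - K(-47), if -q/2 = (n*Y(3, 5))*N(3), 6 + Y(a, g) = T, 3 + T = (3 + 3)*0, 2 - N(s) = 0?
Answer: 1002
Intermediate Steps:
N(s) = 2 (N(s) = 2 - 1*0 = 2 + 0 = 2)
T = -3 (T = -3 + (3 + 3)*0 = -3 + 6*0 = -3 + 0 = -3)
Y(a, g) = -9 (Y(a, g) = -6 - 3 = -9)
K(U) = 6*U (K(U) = 3*(2*U) = 6*U)
q = 720 (q = -2*20*(-9)*2 = -(-360)*2 = -2*(-360) = 720)
G = 720
G - K(-47) = 720 - 6*(-47) = 720 - 1*(-282) = 720 + 282 = 1002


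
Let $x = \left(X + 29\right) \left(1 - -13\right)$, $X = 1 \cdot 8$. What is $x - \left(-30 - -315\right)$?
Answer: $233$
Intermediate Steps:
$X = 8$
$x = 518$ ($x = \left(8 + 29\right) \left(1 - -13\right) = 37 \left(1 + 13\right) = 37 \cdot 14 = 518$)
$x - \left(-30 - -315\right) = 518 - \left(-30 - -315\right) = 518 - \left(-30 + 315\right) = 518 - 285 = 233$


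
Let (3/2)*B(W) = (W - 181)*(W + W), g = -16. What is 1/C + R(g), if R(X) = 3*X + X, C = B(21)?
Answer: -286721/4480 ≈ -64.000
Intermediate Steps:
B(W) = 4*W*(-181 + W)/3 (B(W) = 2*((W - 181)*(W + W))/3 = 2*((-181 + W)*(2*W))/3 = 2*(2*W*(-181 + W))/3 = 4*W*(-181 + W)/3)
C = -4480 (C = (4/3)*21*(-181 + 21) = (4/3)*21*(-160) = -4480)
R(X) = 4*X
1/C + R(g) = 1/(-4480) + 4*(-16) = -1/4480 - 64 = -286721/4480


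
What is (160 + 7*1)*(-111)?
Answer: -18537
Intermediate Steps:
(160 + 7*1)*(-111) = (160 + 7)*(-111) = 167*(-111) = -18537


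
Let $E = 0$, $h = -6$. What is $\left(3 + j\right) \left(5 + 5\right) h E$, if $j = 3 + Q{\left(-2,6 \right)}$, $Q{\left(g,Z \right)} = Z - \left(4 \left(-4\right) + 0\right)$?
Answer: $0$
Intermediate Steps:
$Q{\left(g,Z \right)} = 16 + Z$ ($Q{\left(g,Z \right)} = Z - \left(-16 + 0\right) = Z - -16 = Z + 16 = 16 + Z$)
$j = 25$ ($j = 3 + \left(16 + 6\right) = 3 + 22 = 25$)
$\left(3 + j\right) \left(5 + 5\right) h E = \left(3 + 25\right) \left(5 + 5\right) \left(-6\right) 0 = 28 \cdot 10 \left(-6\right) 0 = 280 \left(-6\right) 0 = \left(-1680\right) 0 = 0$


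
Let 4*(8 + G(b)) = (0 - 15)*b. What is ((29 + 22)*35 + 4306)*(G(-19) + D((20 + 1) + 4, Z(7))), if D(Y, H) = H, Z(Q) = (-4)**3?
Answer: -18273/4 ≈ -4568.3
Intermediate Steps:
Z(Q) = -64
G(b) = -8 - 15*b/4 (G(b) = -8 + ((0 - 15)*b)/4 = -8 + (-15*b)/4 = -8 - 15*b/4)
((29 + 22)*35 + 4306)*(G(-19) + D((20 + 1) + 4, Z(7))) = ((29 + 22)*35 + 4306)*((-8 - 15/4*(-19)) - 64) = (51*35 + 4306)*((-8 + 285/4) - 64) = (1785 + 4306)*(253/4 - 64) = 6091*(-3/4) = -18273/4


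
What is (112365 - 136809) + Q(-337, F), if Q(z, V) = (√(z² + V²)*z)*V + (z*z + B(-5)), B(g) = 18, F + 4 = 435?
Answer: 89143 - 145247*√299330 ≈ -7.9377e+7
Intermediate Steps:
F = 431 (F = -4 + 435 = 431)
Q(z, V) = 18 + z² + V*z*√(V² + z²) (Q(z, V) = (√(z² + V²)*z)*V + (z*z + 18) = (√(V² + z²)*z)*V + (z² + 18) = (z*√(V² + z²))*V + (18 + z²) = V*z*√(V² + z²) + (18 + z²) = 18 + z² + V*z*√(V² + z²))
(112365 - 136809) + Q(-337, F) = (112365 - 136809) + (18 + (-337)² + 431*(-337)*√(431² + (-337)²)) = -24444 + (18 + 113569 + 431*(-337)*√(185761 + 113569)) = -24444 + (18 + 113569 + 431*(-337)*√299330) = -24444 + (18 + 113569 - 145247*√299330) = -24444 + (113587 - 145247*√299330) = 89143 - 145247*√299330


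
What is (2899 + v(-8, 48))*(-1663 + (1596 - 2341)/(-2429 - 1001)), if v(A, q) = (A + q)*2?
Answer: -3398052951/686 ≈ -4.9534e+6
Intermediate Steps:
v(A, q) = 2*A + 2*q
(2899 + v(-8, 48))*(-1663 + (1596 - 2341)/(-2429 - 1001)) = (2899 + (2*(-8) + 2*48))*(-1663 + (1596 - 2341)/(-2429 - 1001)) = (2899 + (-16 + 96))*(-1663 - 745/(-3430)) = (2899 + 80)*(-1663 - 745*(-1/3430)) = 2979*(-1663 + 149/686) = 2979*(-1140669/686) = -3398052951/686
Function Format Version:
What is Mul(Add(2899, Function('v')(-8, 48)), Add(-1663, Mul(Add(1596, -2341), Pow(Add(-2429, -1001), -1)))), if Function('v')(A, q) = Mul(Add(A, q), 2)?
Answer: Rational(-3398052951, 686) ≈ -4.9534e+6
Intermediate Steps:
Function('v')(A, q) = Add(Mul(2, A), Mul(2, q))
Mul(Add(2899, Function('v')(-8, 48)), Add(-1663, Mul(Add(1596, -2341), Pow(Add(-2429, -1001), -1)))) = Mul(Add(2899, Add(Mul(2, -8), Mul(2, 48))), Add(-1663, Mul(Add(1596, -2341), Pow(Add(-2429, -1001), -1)))) = Mul(Add(2899, Add(-16, 96)), Add(-1663, Mul(-745, Pow(-3430, -1)))) = Mul(Add(2899, 80), Add(-1663, Mul(-745, Rational(-1, 3430)))) = Mul(2979, Add(-1663, Rational(149, 686))) = Mul(2979, Rational(-1140669, 686)) = Rational(-3398052951, 686)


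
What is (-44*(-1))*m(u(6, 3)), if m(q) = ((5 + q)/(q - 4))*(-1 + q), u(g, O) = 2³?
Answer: 1001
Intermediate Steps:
u(g, O) = 8
m(q) = (-1 + q)*(5 + q)/(-4 + q) (m(q) = ((5 + q)/(-4 + q))*(-1 + q) = (-1 + q)*(5 + q)/(-4 + q))
(-44*(-1))*m(u(6, 3)) = (-44*(-1))*((-5 + 8² + 4*8)/(-4 + 8)) = 44*((-5 + 64 + 32)/4) = 44*((¼)*91) = 44*(91/4) = 1001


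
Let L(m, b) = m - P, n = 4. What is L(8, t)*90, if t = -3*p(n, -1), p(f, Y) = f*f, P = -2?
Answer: 900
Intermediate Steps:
p(f, Y) = f²
t = -48 (t = -3*4² = -3*16 = -48)
L(m, b) = 2 + m (L(m, b) = m - 1*(-2) = m + 2 = 2 + m)
L(8, t)*90 = (2 + 8)*90 = 10*90 = 900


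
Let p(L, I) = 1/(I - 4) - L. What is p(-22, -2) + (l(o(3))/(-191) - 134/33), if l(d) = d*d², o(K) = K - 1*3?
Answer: 391/22 ≈ 17.773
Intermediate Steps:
o(K) = -3 + K (o(K) = K - 3 = -3 + K)
l(d) = d³
p(L, I) = 1/(-4 + I) - L
p(-22, -2) + (l(o(3))/(-191) - 134/33) = (1 + 4*(-22) - 1*(-2)*(-22))/(-4 - 2) + ((-3 + 3)³/(-191) - 134/33) = (1 - 88 - 44)/(-6) + (0³*(-1/191) - 134*1/33) = -⅙*(-131) + (0*(-1/191) - 134/33) = 131/6 + (0 - 134/33) = 131/6 - 134/33 = 391/22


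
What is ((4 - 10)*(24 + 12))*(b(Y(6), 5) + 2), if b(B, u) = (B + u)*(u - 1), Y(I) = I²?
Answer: -35856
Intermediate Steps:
b(B, u) = (-1 + u)*(B + u) (b(B, u) = (B + u)*(-1 + u) = (-1 + u)*(B + u))
((4 - 10)*(24 + 12))*(b(Y(6), 5) + 2) = ((4 - 10)*(24 + 12))*((5² - 1*6² - 1*5 + 6²*5) + 2) = (-6*36)*((25 - 1*36 - 5 + 36*5) + 2) = -216*((25 - 36 - 5 + 180) + 2) = -216*(164 + 2) = -216*166 = -35856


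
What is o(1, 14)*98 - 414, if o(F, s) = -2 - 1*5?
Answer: -1100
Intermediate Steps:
o(F, s) = -7 (o(F, s) = -2 - 5 = -7)
o(1, 14)*98 - 414 = -7*98 - 414 = -686 - 414 = -1100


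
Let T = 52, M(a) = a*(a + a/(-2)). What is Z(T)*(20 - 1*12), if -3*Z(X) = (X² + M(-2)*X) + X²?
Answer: -44096/3 ≈ -14699.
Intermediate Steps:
M(a) = a²/2 (M(a) = a*(a + a*(-½)) = a*(a - a/2) = a*(a/2) = a²/2)
Z(X) = -2*X/3 - 2*X²/3 (Z(X) = -((X² + ((½)*(-2)²)*X) + X²)/3 = -((X² + ((½)*4)*X) + X²)/3 = -((X² + 2*X) + X²)/3 = -(2*X + 2*X²)/3 = -2*X/3 - 2*X²/3)
Z(T)*(20 - 1*12) = (-⅔*52*(1 + 52))*(20 - 1*12) = (-⅔*52*53)*(20 - 12) = -5512/3*8 = -44096/3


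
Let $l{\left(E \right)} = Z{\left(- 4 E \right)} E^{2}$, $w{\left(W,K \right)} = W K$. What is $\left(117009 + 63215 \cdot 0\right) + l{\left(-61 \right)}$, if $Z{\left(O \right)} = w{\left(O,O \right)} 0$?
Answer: $117009$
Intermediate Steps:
$w{\left(W,K \right)} = K W$
$Z{\left(O \right)} = 0$ ($Z{\left(O \right)} = O O 0 = O^{2} \cdot 0 = 0$)
$l{\left(E \right)} = 0$ ($l{\left(E \right)} = 0 E^{2} = 0$)
$\left(117009 + 63215 \cdot 0\right) + l{\left(-61 \right)} = \left(117009 + 63215 \cdot 0\right) + 0 = \left(117009 + 0\right) + 0 = 117009 + 0 = 117009$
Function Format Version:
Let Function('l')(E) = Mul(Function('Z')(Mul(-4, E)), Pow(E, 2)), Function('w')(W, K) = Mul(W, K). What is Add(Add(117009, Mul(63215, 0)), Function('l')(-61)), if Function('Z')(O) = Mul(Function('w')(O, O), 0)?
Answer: 117009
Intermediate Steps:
Function('w')(W, K) = Mul(K, W)
Function('Z')(O) = 0 (Function('Z')(O) = Mul(Mul(O, O), 0) = Mul(Pow(O, 2), 0) = 0)
Function('l')(E) = 0 (Function('l')(E) = Mul(0, Pow(E, 2)) = 0)
Add(Add(117009, Mul(63215, 0)), Function('l')(-61)) = Add(Add(117009, Mul(63215, 0)), 0) = Add(Add(117009, 0), 0) = Add(117009, 0) = 117009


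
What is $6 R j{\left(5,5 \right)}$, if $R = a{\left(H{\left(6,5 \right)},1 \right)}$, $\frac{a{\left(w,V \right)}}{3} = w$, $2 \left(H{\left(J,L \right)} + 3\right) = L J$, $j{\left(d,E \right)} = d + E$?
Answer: $2160$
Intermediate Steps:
$j{\left(d,E \right)} = E + d$
$H{\left(J,L \right)} = -3 + \frac{J L}{2}$ ($H{\left(J,L \right)} = -3 + \frac{L J}{2} = -3 + \frac{J L}{2}$)
$a{\left(w,V \right)} = 3 w$
$R = 36$ ($R = 3 \left(-3 + \frac{1}{2} \cdot 6 \cdot 5\right) = 3 \left(-3 + 15\right) = 3 \cdot 12 = 36$)
$6 R j{\left(5,5 \right)} = 6 \cdot 36 \left(5 + 5\right) = 216 \cdot 10 = 2160$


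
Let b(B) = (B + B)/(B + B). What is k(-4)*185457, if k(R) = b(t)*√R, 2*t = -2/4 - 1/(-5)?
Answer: 370914*I ≈ 3.7091e+5*I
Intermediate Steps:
t = -3/20 (t = (-2/4 - 1/(-5))/2 = (-2*¼ - 1*(-⅕))/2 = (-½ + ⅕)/2 = (½)*(-3/10) = -3/20 ≈ -0.15000)
b(B) = 1 (b(B) = (2*B)/((2*B)) = (2*B)*(1/(2*B)) = 1)
k(R) = √R (k(R) = 1*√R = √R)
k(-4)*185457 = √(-4)*185457 = (2*I)*185457 = 370914*I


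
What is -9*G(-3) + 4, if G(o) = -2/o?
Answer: -2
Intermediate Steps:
-9*G(-3) + 4 = -(-18)/(-3) + 4 = -(-18)*(-1)/3 + 4 = -9*⅔ + 4 = -6 + 4 = -2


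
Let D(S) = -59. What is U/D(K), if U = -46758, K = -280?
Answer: 46758/59 ≈ 792.51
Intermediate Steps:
U/D(K) = -46758/(-59) = -46758*(-1/59) = 46758/59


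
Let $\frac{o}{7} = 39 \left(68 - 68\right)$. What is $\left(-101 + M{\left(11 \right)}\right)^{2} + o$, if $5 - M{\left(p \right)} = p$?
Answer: $11449$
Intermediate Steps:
$M{\left(p \right)} = 5 - p$
$o = 0$ ($o = 7 \cdot 39 \left(68 - 68\right) = 7 \cdot 39 \cdot 0 = 7 \cdot 0 = 0$)
$\left(-101 + M{\left(11 \right)}\right)^{2} + o = \left(-101 + \left(5 - 11\right)\right)^{2} + 0 = \left(-101 - 6\right)^{2} + 0 = \left(-107\right)^{2} + 0 = 11449 + 0 = 11449$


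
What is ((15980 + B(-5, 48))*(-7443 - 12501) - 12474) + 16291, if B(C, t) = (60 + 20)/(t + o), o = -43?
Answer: -319020407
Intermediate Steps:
B(C, t) = 80/(-43 + t) (B(C, t) = (60 + 20)/(t - 43) = 80/(-43 + t))
((15980 + B(-5, 48))*(-7443 - 12501) - 12474) + 16291 = ((15980 + 80/(-43 + 48))*(-7443 - 12501) - 12474) + 16291 = ((15980 + 80/5)*(-19944) - 12474) + 16291 = ((15980 + 80*(⅕))*(-19944) - 12474) + 16291 = ((15980 + 16)*(-19944) - 12474) + 16291 = (15996*(-19944) - 12474) + 16291 = (-319024224 - 12474) + 16291 = -319036698 + 16291 = -319020407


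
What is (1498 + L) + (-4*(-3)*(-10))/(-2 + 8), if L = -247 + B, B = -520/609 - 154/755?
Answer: 565521259/459795 ≈ 1229.9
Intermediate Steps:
B = -486386/459795 (B = -520*1/609 - 154*1/755 = -520/609 - 154/755 = -486386/459795 ≈ -1.0578)
L = -114055751/459795 (L = -247 - 486386/459795 = -114055751/459795 ≈ -248.06)
(1498 + L) + (-4*(-3)*(-10))/(-2 + 8) = (1498 - 114055751/459795) + (-4*(-3)*(-10))/(-2 + 8) = 574717159/459795 + (12*(-10))/6 = 574717159/459795 - 120*⅙ = 574717159/459795 - 20 = 565521259/459795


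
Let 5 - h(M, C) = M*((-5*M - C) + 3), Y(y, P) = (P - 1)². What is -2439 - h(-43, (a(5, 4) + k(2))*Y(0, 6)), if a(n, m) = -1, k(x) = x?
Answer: -10743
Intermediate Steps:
Y(y, P) = (-1 + P)²
h(M, C) = 5 - M*(3 - C - 5*M) (h(M, C) = 5 - M*((-5*M - C) + 3) = 5 - M*((-C - 5*M) + 3) = 5 - M*(3 - C - 5*M))
-2439 - h(-43, (a(5, 4) + k(2))*Y(0, 6)) = -2439 - (5 - 3*(-43) + 5*(-43)² + ((-1 + 2)*(-1 + 6)²)*(-43)) = -2439 - (5 + 129 + 5*1849 + (1*5²)*(-43)) = -2439 - (5 + 129 + 9245 + (1*25)*(-43)) = -2439 - (5 + 129 + 9245 + 25*(-43)) = -2439 - (5 + 129 + 9245 - 1075) = -2439 - 1*8304 = -2439 - 8304 = -10743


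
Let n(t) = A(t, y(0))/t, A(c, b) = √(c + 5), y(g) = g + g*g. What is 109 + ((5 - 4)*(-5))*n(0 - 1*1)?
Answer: 119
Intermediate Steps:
y(g) = g + g²
A(c, b) = √(5 + c)
n(t) = √(5 + t)/t
109 + ((5 - 4)*(-5))*n(0 - 1*1) = 109 + ((5 - 4)*(-5))*(√(5 + (0 - 1*1))/(0 - 1*1)) = 109 + (1*(-5))*(√(5 + (0 - 1))/(0 - 1)) = 109 - 5*√(5 - 1)/(-1) = 109 - (-5)*√4 = 109 - (-5)*2 = 109 - 5*(-2) = 109 + 10 = 119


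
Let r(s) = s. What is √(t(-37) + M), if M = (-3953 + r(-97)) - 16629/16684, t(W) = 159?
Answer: 3*I*√30093335387/8342 ≈ 62.386*I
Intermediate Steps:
M = -67586829/16684 (M = (-3953 - 97) - 16629/16684 = -4050 - 16629*1/16684 = -4050 - 16629/16684 = -67586829/16684 ≈ -4051.0)
√(t(-37) + M) = √(159 - 67586829/16684) = √(-64934073/16684) = 3*I*√30093335387/8342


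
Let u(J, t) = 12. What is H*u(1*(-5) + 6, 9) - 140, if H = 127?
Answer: 1384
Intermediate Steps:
H*u(1*(-5) + 6, 9) - 140 = 127*12 - 140 = 1524 - 140 = 1384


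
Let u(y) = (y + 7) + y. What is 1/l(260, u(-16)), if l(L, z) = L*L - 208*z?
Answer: 1/72800 ≈ 1.3736e-5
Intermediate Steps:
u(y) = 7 + 2*y (u(y) = (7 + y) + y = 7 + 2*y)
l(L, z) = L² - 208*z
1/l(260, u(-16)) = 1/(260² - 208*(7 + 2*(-16))) = 1/(67600 - 208*(7 - 32)) = 1/(67600 - 208*(-25)) = 1/(67600 + 5200) = 1/72800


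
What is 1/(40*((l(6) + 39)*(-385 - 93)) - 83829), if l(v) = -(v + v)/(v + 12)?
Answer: -3/2450287 ≈ -1.2243e-6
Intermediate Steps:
l(v) = -2*v/(12 + v)
1/(40*((l(6) + 39)*(-385 - 93)) - 83829) = 1/(40*((-2*6/(12 + 6) + 39)*(-385 - 93)) - 83829) = 1/(40*((-2*6/18 + 39)*(-478)) - 83829) = 1/(40*((-2*6*1/18 + 39)*(-478)) - 83829) = 1/(40*((-2/3 + 39)*(-478)) - 83829) = 1/(40*((115/3)*(-478)) - 83829) = 1/(40*(-54970/3) - 83829) = 1/(-2198800/3 - 83829) = 1/(-2450287/3) = -3/2450287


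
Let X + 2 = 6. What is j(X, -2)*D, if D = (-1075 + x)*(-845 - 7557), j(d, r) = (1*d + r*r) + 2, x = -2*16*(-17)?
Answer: 44614620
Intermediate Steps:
x = 544 (x = -32*(-17) = 544)
X = 4 (X = -2 + 6 = 4)
j(d, r) = 2 + d + r**2 (j(d, r) = (d + r**2) + 2 = 2 + d + r**2)
D = 4461462 (D = (-1075 + 544)*(-845 - 7557) = -531*(-8402) = 4461462)
j(X, -2)*D = (2 + 4 + (-2)**2)*4461462 = (2 + 4 + 4)*4461462 = 10*4461462 = 44614620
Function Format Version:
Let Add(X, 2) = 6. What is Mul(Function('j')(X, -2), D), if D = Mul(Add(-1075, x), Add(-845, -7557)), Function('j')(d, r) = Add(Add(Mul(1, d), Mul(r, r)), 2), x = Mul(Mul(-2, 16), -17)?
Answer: 44614620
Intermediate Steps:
x = 544 (x = Mul(-32, -17) = 544)
X = 4 (X = Add(-2, 6) = 4)
Function('j')(d, r) = Add(2, d, Pow(r, 2)) (Function('j')(d, r) = Add(Add(d, Pow(r, 2)), 2) = Add(2, d, Pow(r, 2)))
D = 4461462 (D = Mul(Add(-1075, 544), Add(-845, -7557)) = Mul(-531, -8402) = 4461462)
Mul(Function('j')(X, -2), D) = Mul(Add(2, 4, Pow(-2, 2)), 4461462) = Mul(Add(2, 4, 4), 4461462) = Mul(10, 4461462) = 44614620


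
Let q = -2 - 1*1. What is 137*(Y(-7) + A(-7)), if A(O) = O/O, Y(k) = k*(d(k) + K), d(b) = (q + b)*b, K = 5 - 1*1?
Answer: -70829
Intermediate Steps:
q = -3 (q = -2 - 1 = -3)
K = 4 (K = 5 - 1 = 4)
d(b) = b*(-3 + b) (d(b) = (-3 + b)*b = b*(-3 + b))
Y(k) = k*(4 + k*(-3 + k)) (Y(k) = k*(k*(-3 + k) + 4) = k*(4 + k*(-3 + k)))
A(O) = 1
137*(Y(-7) + A(-7)) = 137*(-7*(4 - 7*(-3 - 7)) + 1) = 137*(-7*(4 - 7*(-10)) + 1) = 137*(-7*(4 + 70) + 1) = 137*(-7*74 + 1) = 137*(-518 + 1) = 137*(-517) = -70829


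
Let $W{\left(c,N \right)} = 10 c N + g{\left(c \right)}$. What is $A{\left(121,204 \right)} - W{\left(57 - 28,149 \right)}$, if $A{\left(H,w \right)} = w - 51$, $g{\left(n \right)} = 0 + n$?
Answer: $-43086$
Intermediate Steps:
$g{\left(n \right)} = n$
$W{\left(c,N \right)} = c + 10 N c$ ($W{\left(c,N \right)} = 10 c N + c = 10 N c + c = c + 10 N c$)
$A{\left(H,w \right)} = -51 + w$
$A{\left(121,204 \right)} - W{\left(57 - 28,149 \right)} = \left(-51 + 204\right) - \left(57 - 28\right) \left(1 + 10 \cdot 149\right) = 153 - \left(57 - 28\right) \left(1 + 1490\right) = 153 - 29 \cdot 1491 = 153 - 43239 = -43086$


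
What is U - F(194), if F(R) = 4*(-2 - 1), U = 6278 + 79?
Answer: 6369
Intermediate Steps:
U = 6357
F(R) = -12 (F(R) = 4*(-3) = -12)
U - F(194) = 6357 - 1*(-12) = 6357 + 12 = 6369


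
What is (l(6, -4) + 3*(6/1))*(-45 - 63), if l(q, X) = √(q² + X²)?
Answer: -1944 - 216*√13 ≈ -2722.8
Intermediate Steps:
l(q, X) = √(X² + q²)
(l(6, -4) + 3*(6/1))*(-45 - 63) = (√((-4)² + 6²) + 3*(6/1))*(-45 - 63) = (√(16 + 36) + 3*(6*1))*(-108) = (√52 + 3*6)*(-108) = (2*√13 + 18)*(-108) = (18 + 2*√13)*(-108) = -1944 - 216*√13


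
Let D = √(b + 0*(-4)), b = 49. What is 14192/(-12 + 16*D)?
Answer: 3548/25 ≈ 141.92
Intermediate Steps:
D = 7 (D = √(49 + 0*(-4)) = √(49 + 0) = √49 = 7)
14192/(-12 + 16*D) = 14192/(-12 + 16*7) = 14192/(-12 + 112) = 14192/100 = 14192*(1/100) = 3548/25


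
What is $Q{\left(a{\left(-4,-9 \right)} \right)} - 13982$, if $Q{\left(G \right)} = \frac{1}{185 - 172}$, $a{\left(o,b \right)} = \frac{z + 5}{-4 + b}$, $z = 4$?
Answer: $- \frac{181765}{13} \approx -13982.0$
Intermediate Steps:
$a{\left(o,b \right)} = \frac{9}{-4 + b}$ ($a{\left(o,b \right)} = \frac{4 + 5}{-4 + b} = \frac{9}{-4 + b}$)
$Q{\left(G \right)} = \frac{1}{13}$
$Q{\left(a{\left(-4,-9 \right)} \right)} - 13982 = \frac{1}{13} - 13982 = - \frac{181765}{13}$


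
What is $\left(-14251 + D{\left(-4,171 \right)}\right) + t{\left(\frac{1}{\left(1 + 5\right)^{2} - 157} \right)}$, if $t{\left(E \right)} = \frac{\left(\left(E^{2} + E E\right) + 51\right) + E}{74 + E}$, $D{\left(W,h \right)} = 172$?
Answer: $- \frac{15251217155}{1083313} \approx -14078.0$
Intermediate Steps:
$t{\left(E \right)} = \frac{51 + E + 2 E^{2}}{74 + E}$ ($t{\left(E \right)} = \frac{\left(\left(E^{2} + E^{2}\right) + 51\right) + E}{74 + E} = \frac{\left(2 E^{2} + 51\right) + E}{74 + E} = \frac{\left(51 + 2 E^{2}\right) + E}{74 + E} = \frac{51 + E + 2 E^{2}}{74 + E}$)
$\left(-14251 + D{\left(-4,171 \right)}\right) + t{\left(\frac{1}{\left(1 + 5\right)^{2} - 157} \right)} = \left(-14251 + 172\right) + \frac{51 + \frac{1}{\left(1 + 5\right)^{2} - 157} + 2 \left(\frac{1}{\left(1 + 5\right)^{2} - 157}\right)^{2}}{74 + \frac{1}{\left(1 + 5\right)^{2} - 157}} = -14079 + \frac{51 + \frac{1}{6^{2} - 157} + 2 \left(\frac{1}{6^{2} - 157}\right)^{2}}{74 + \frac{1}{6^{2} - 157}} = -14079 + \frac{51 + \frac{1}{36 - 157} + 2 \left(\frac{1}{36 - 157}\right)^{2}}{74 + \frac{1}{36 - 157}} = -14079 + \frac{51 + \frac{1}{-121} + 2 \left(\frac{1}{-121}\right)^{2}}{74 + \frac{1}{-121}} = -14079 + \frac{51 - \frac{1}{121} + 2 \left(- \frac{1}{121}\right)^{2}}{74 - \frac{1}{121}} = -14079 + \frac{51 - \frac{1}{121} + 2 \cdot \frac{1}{14641}}{\frac{8953}{121}} = -14079 + \frac{121 \left(51 - \frac{1}{121} + \frac{2}{14641}\right)}{8953} = -14079 + \frac{121}{8953} \cdot \frac{746572}{14641} = -14079 + \frac{746572}{1083313} = - \frac{15251217155}{1083313}$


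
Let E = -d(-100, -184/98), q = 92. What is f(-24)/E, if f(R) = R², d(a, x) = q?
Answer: -144/23 ≈ -6.2609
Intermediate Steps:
d(a, x) = 92
E = -92 (E = -1*92 = -92)
f(-24)/E = (-24)²/(-92) = 576*(-1/92) = -144/23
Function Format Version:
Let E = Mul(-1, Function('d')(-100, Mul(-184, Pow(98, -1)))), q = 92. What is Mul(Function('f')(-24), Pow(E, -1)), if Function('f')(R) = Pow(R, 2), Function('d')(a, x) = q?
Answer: Rational(-144, 23) ≈ -6.2609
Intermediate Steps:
Function('d')(a, x) = 92
E = -92 (E = Mul(-1, 92) = -92)
Mul(Function('f')(-24), Pow(E, -1)) = Mul(Pow(-24, 2), Pow(-92, -1)) = Mul(576, Rational(-1, 92)) = Rational(-144, 23)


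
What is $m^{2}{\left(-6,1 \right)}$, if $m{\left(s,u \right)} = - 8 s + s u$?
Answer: $1764$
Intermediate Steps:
$m^{2}{\left(-6,1 \right)} = \left(- 6 \left(-8 + 1\right)\right)^{2} = \left(\left(-6\right) \left(-7\right)\right)^{2} = 42^{2} = 1764$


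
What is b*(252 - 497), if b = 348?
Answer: -85260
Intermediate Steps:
b*(252 - 497) = 348*(252 - 497) = 348*(-245) = -85260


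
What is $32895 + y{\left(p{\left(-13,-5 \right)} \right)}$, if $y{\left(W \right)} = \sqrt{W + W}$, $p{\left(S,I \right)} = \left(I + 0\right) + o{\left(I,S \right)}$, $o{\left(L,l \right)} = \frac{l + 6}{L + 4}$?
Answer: $32897$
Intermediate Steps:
$o{\left(L,l \right)} = \frac{6 + l}{4 + L}$
$p{\left(S,I \right)} = I + \frac{6 + S}{4 + I}$ ($p{\left(S,I \right)} = \left(I + 0\right) + \frac{6 + S}{4 + I} = I + \frac{6 + S}{4 + I}$)
$y{\left(W \right)} = \sqrt{2} \sqrt{W}$ ($y{\left(W \right)} = \sqrt{2 W} = \sqrt{2} \sqrt{W}$)
$32895 + y{\left(p{\left(-13,-5 \right)} \right)} = 32895 + \sqrt{2} \sqrt{\frac{6 - 13 - 5 \left(4 - 5\right)}{4 - 5}} = 32895 + \sqrt{2} \sqrt{\frac{6 - 13 - -5}{-1}} = 32895 + \sqrt{2} \sqrt{- (6 - 13 + 5)} = 32895 + \sqrt{2} \sqrt{\left(-1\right) \left(-2\right)} = 32895 + \sqrt{2} \sqrt{2} = 32895 + 2 = 32897$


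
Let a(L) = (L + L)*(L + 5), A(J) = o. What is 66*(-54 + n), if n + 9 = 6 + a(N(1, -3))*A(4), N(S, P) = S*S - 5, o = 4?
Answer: -5874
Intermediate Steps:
A(J) = 4
N(S, P) = -5 + S² (N(S, P) = S² - 5 = -5 + S²)
a(L) = 2*L*(5 + L) (a(L) = (2*L)*(5 + L) = 2*L*(5 + L))
n = -35 (n = -9 + (6 + (2*(-5 + 1²)*(5 + (-5 + 1²)))*4) = -9 + (6 + (2*(-5 + 1)*(5 + (-5 + 1)))*4) = -9 + (6 + (2*(-4)*(5 - 4))*4) = -9 + (6 + (2*(-4)*1)*4) = -9 + (6 - 8*4) = -9 + (6 - 32) = -9 - 26 = -35)
66*(-54 + n) = 66*(-54 - 35) = 66*(-89) = -5874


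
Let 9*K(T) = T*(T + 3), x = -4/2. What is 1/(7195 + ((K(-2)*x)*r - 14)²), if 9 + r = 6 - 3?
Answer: 9/67255 ≈ 0.00013382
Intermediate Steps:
x = -2 (x = -4*½ = -2)
K(T) = T*(3 + T)/9 (K(T) = (T*(T + 3))/9 = (T*(3 + T))/9 = T*(3 + T)/9)
r = -6 (r = -9 + (6 - 3) = -9 + 3 = -6)
1/(7195 + ((K(-2)*x)*r - 14)²) = 1/(7195 + ((((⅑)*(-2)*(3 - 2))*(-2))*(-6) - 14)²) = 1/(7195 + ((((⅑)*(-2)*1)*(-2))*(-6) - 14)²) = 1/(7195 + (-2/9*(-2)*(-6) - 14)²) = 1/(7195 + ((4/9)*(-6) - 14)²) = 1/(7195 + (-8/3 - 14)²) = 1/(7195 + (-50/3)²) = 1/(7195 + 2500/9) = 1/(67255/9) = 9/67255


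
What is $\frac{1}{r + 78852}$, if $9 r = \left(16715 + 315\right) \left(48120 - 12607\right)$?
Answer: $\frac{9}{605496058} \approx 1.4864 \cdot 10^{-8}$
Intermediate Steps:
$r = \frac{604786390}{9}$ ($r = \frac{\left(16715 + 315\right) \left(48120 - 12607\right)}{9} = \frac{17030 \cdot 35513}{9} = \frac{1}{9} \cdot 604786390 = \frac{604786390}{9} \approx 6.7198 \cdot 10^{7}$)
$\frac{1}{r + 78852} = \frac{1}{\frac{604786390}{9} + 78852} = \frac{1}{\frac{605496058}{9}} = \frac{9}{605496058}$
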